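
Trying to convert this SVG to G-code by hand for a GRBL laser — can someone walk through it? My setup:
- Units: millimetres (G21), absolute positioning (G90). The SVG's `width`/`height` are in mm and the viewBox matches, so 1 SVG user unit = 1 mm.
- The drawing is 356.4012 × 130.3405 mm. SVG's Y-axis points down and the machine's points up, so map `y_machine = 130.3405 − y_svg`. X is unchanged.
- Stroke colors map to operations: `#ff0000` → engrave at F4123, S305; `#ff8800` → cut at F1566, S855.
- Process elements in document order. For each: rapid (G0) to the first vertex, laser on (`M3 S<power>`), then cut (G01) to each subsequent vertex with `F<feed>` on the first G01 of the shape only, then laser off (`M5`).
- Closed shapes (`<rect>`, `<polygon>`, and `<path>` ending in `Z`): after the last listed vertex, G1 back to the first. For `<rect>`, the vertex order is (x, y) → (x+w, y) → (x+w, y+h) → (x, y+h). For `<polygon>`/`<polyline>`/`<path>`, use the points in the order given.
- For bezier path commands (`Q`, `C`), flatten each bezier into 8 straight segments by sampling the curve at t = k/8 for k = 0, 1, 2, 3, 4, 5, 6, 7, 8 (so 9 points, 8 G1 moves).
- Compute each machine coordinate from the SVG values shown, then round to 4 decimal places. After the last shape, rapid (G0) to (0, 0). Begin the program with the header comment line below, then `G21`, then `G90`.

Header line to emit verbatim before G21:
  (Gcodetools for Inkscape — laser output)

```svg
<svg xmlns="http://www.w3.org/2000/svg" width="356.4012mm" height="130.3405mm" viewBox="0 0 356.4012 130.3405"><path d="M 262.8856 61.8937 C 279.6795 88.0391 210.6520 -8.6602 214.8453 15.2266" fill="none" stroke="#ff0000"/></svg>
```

(Gcodetools for Inkscape — laser output)
G21
G90
G0 X262.8856 Y68.4468
M3 S305
G01 X265.4711 Y63.9252 F4123
G01 X261.8745 Y68.0675
G01 X253.9598 Y78.0212
G01 X243.5907 Y90.9334
G01 X232.6309 Y103.9515
G01 X222.9442 Y114.2227
G01 X216.3944 Y118.8944
G01 X214.8453 Y115.1139
M5
G0 X0.0000 Y0.0000

Since the viewBox matches the mm dimensions, user units are millimetres directly. The only transform is the Y-flip y_m = 130.3405 − y_svg.

Shape 1 is a cubic bezier drawn with `<path>`. Its stroke #ff0000 means engrave at S305, F4123. After flipping Y the toolpath is (262.8856,68.4468) → (265.4711,63.9252) → (261.8745,68.0675) → (253.9598,78.0212) → (243.5907,90.9334) → (232.6309,103.9515) → (222.9442,114.2227) → (216.3944,118.8944) → (214.8453,115.1139).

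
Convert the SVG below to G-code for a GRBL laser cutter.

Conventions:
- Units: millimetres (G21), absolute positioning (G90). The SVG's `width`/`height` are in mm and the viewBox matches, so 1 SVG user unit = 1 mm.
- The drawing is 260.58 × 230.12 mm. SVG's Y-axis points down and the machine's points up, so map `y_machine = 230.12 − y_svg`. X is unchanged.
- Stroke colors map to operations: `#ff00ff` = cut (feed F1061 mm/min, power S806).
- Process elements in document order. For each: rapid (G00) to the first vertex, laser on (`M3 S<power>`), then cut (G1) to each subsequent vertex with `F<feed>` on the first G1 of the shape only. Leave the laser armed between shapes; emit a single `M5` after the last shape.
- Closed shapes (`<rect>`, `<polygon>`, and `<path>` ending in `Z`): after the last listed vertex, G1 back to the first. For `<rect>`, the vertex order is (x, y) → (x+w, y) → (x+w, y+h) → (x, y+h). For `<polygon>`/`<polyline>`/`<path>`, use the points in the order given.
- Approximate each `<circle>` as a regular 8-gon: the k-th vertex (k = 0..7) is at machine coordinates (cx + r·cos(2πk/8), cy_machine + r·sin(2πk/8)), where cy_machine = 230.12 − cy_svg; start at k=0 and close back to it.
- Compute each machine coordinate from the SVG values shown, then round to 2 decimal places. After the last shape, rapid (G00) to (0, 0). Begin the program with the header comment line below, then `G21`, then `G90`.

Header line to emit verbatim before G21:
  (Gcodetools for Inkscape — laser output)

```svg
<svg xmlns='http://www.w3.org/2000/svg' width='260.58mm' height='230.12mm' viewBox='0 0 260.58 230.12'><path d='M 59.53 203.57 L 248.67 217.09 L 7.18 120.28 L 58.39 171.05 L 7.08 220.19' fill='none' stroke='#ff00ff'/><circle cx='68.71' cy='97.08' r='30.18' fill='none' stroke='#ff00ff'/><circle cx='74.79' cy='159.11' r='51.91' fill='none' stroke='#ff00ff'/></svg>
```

(Gcodetools for Inkscape — laser output)
G21
G90
G00 X59.53 Y26.55
M3 S806
G1 X248.67 Y13.03 F1061
G1 X7.18 Y109.84
G1 X58.39 Y59.07
G1 X7.08 Y9.93
G00 X98.89 Y133.04
M3 S806
G1 X90.05 Y154.38 F1061
G1 X68.71 Y163.22
G1 X47.37 Y154.38
G1 X38.53 Y133.04
G1 X47.37 Y111.70
G1 X68.71 Y102.86
G1 X90.05 Y111.70
G1 X98.89 Y133.04
G00 X126.70 Y71.01
M3 S806
G1 X111.50 Y107.72 F1061
G1 X74.79 Y122.92
G1 X38.08 Y107.72
G1 X22.88 Y71.01
G1 X38.08 Y34.30
G1 X74.79 Y19.10
G1 X111.50 Y34.30
G1 X126.70 Y71.01
M5
G00 X0.00 Y0.00

Since the viewBox matches the mm dimensions, user units are millimetres directly. The only transform is the Y-flip y_m = 230.12 − y_svg.

Shape 1 is a open polyline drawn with `<path>`. Its stroke #ff00ff means cut at S806, F1061. After flipping Y the toolpath is (59.53,26.55) → (248.67,13.03) → (7.18,109.84) → (58.39,59.07) → (7.08,9.93).

Shape 2 is a circle drawn with `<circle>`. Its stroke #ff00ff means cut at S806, F1061. After flipping Y the toolpath is (98.89,133.04) → (90.05,154.38) → (68.71,163.22) → (47.37,154.38) → (38.53,133.04) → (47.37,111.70) → (68.71,102.86) → (90.05,111.70) → (98.89,133.04), returning to the start.

Shape 3 is a circle drawn with `<circle>`. Its stroke #ff00ff means cut at S806, F1061. After flipping Y the toolpath is (126.70,71.01) → (111.50,107.72) → (74.79,122.92) → (38.08,107.72) → (22.88,71.01) → (38.08,34.30) → (74.79,19.10) → (111.50,34.30) → (126.70,71.01), returning to the start.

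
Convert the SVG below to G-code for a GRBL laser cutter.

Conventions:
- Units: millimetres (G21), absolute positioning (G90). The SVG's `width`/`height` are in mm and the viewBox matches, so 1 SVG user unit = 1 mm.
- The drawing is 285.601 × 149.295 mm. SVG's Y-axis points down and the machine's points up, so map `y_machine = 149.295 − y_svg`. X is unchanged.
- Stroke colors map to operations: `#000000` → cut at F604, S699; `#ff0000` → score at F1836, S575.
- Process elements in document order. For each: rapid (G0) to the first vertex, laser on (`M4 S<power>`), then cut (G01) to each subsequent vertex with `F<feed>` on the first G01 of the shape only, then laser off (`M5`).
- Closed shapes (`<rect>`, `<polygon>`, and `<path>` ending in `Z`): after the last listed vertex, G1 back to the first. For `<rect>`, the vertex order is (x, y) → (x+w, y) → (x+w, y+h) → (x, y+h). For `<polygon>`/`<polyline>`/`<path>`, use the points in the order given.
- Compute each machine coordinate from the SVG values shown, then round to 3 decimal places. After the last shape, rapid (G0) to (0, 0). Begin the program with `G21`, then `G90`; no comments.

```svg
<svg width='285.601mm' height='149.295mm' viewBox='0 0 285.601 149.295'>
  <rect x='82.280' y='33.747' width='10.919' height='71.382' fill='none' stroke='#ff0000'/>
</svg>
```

viewBox `0 0 285.601 149.295` with mm width/height → 1 unit = 1 mm. Flip: y_m = 149.295 − y_svg.

**Shape 1** — `<rect>` rectangle, stroke `#ff0000` → score (S575, F1836). Machine vertices: (82.280,115.548) → (93.199,115.548) → (93.199,44.166) → (82.280,44.166) → (82.280,115.548). Closed: final G1 returns to the first vertex.

G21
G90
G0 X82.280 Y115.548
M4 S575
G01 X93.199 Y115.548 F1836
G01 X93.199 Y44.166
G01 X82.280 Y44.166
G01 X82.280 Y115.548
M5
G0 X0.000 Y0.000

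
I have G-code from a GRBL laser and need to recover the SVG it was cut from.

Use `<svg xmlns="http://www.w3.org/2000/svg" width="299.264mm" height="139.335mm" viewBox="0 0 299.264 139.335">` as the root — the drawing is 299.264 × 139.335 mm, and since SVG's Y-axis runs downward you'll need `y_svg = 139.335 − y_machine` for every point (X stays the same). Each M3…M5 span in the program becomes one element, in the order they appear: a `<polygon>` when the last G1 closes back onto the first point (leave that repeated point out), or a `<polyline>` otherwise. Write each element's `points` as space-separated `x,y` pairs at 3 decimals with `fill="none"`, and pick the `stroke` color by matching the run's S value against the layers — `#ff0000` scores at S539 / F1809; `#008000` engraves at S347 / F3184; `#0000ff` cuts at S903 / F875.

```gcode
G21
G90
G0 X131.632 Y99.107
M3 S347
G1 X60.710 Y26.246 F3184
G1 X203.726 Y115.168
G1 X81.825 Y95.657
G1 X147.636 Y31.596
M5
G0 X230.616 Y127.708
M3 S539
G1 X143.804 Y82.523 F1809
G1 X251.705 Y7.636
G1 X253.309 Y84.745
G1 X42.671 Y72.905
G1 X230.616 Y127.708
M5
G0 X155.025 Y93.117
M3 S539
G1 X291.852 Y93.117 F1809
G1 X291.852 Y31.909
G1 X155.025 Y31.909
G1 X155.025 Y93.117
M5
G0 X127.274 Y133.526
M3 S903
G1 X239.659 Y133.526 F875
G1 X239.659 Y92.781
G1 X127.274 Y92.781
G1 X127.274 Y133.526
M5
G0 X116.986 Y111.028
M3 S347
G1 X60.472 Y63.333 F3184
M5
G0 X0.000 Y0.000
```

Each laser-on run becomes one SVG element. Flip Y back into SVG space with y_svg = 139.335 − y_machine.

Run 1: power S347 maps to stroke `#008000` (engrave). The run is open, so emit a `<polyline>` with points (Y-flipped): 131.632,40.228 60.710,113.089 203.726,24.167 81.825,43.678 147.636,107.739.

Run 2: S539 ⇒ score layer `#ff0000`. The run returns to its start, so emit a `<polygon>` with points (Y-flipped): 230.616,11.627 143.804,56.812 251.705,131.699 253.309,54.590 42.671,66.430.

Run 3: S539 ⇒ score layer `#ff0000`. The run returns to its start, so emit a `<polygon>` with points (Y-flipped): 155.025,46.218 291.852,46.218 291.852,107.426 155.025,107.426.

Run 4: the run's S903 means `#0000ff` (cut). The run returns to its start, so emit a `<polygon>` with points (Y-flipped): 127.274,5.809 239.659,5.809 239.659,46.554 127.274,46.554.

Run 5: the run's S347 means `#008000` (engrave). The run is open, so emit a `<polyline>` with points (Y-flipped): 116.986,28.307 60.472,76.002.

<svg xmlns="http://www.w3.org/2000/svg" width="299.264mm" height="139.335mm" viewBox="0 0 299.264 139.335">
  <polyline points="131.632,40.228 60.710,113.089 203.726,24.167 81.825,43.678 147.636,107.739" fill="none" stroke="#008000"/>
  <polygon points="230.616,11.627 143.804,56.812 251.705,131.699 253.309,54.590 42.671,66.430" fill="none" stroke="#ff0000"/>
  <polygon points="155.025,46.218 291.852,46.218 291.852,107.426 155.025,107.426" fill="none" stroke="#ff0000"/>
  <polygon points="127.274,5.809 239.659,5.809 239.659,46.554 127.274,46.554" fill="none" stroke="#0000ff"/>
  <polyline points="116.986,28.307 60.472,76.002" fill="none" stroke="#008000"/>
</svg>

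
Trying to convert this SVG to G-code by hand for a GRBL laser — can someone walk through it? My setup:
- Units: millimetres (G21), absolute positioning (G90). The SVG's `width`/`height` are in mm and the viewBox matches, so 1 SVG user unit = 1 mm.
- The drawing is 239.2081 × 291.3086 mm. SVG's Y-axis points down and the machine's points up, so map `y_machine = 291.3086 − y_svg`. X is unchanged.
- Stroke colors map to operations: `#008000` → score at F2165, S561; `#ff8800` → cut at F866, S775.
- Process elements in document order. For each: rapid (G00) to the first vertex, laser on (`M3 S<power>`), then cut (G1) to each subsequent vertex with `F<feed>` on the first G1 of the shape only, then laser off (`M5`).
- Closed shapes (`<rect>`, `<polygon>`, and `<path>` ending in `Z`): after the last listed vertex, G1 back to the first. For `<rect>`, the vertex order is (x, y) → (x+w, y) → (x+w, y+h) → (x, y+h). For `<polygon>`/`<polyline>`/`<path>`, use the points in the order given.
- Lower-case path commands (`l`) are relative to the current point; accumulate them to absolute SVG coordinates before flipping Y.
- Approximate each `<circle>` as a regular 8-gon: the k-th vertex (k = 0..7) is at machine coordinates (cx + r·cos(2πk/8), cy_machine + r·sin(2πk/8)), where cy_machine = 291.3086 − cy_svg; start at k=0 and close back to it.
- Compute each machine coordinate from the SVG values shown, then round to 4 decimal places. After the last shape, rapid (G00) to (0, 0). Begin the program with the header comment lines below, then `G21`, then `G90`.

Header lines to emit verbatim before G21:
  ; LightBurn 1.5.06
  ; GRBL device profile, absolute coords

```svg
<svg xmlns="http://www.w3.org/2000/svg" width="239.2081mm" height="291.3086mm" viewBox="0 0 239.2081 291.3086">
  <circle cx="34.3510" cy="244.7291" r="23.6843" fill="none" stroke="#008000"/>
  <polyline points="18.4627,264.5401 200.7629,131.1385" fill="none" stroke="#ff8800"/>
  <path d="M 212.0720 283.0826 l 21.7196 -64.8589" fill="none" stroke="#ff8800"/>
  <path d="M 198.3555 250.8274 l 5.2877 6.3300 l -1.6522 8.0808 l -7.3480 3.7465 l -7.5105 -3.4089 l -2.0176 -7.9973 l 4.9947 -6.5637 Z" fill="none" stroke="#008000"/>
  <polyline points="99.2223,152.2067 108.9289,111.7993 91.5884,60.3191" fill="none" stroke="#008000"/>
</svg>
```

Since the viewBox matches the mm dimensions, user units are millimetres directly. The only transform is the Y-flip y_m = 291.3086 − y_svg.

Shape 1 is a circle drawn with `<circle>`. Its stroke #008000 means score at S561, F2165. After flipping Y the toolpath is (58.0353,46.5795) → (51.0983,63.3268) → (34.3510,70.2638) → (17.6037,63.3268) → (10.6667,46.5795) → (17.6037,29.8322) → (34.3510,22.8952) → (51.0983,29.8322) → (58.0353,46.5795), returning to the start.

Shape 2 is a line segment drawn with `<polyline>`. Its stroke #ff8800 means cut at S775, F866. After flipping Y the toolpath is (18.4627,26.7685) → (200.7629,160.1701).

Shape 3 is a line segment drawn with `<path>`. Its stroke #ff8800 means cut at S775, F866. After flipping Y the toolpath is (212.0720,8.2260) → (233.7916,73.0849).

Shape 4 is a regular polygon drawn with `<path>`. Its stroke #008000 means score at S561, F2165. After flipping Y the toolpath is (198.3555,40.4812) → (203.6432,34.1512) → (201.9910,26.0704) → (194.6430,22.3239) → (187.1325,25.7328) → (185.1149,33.7301) → (190.1096,40.2938) → (198.3555,40.4812), returning to the start.

Shape 5 is a open polyline drawn with `<polyline>`. Its stroke #008000 means score at S561, F2165. After flipping Y the toolpath is (99.2223,139.1019) → (108.9289,179.5093) → (91.5884,230.9895).

; LightBurn 1.5.06
; GRBL device profile, absolute coords
G21
G90
G00 X58.0353 Y46.5795
M3 S561
G1 X51.0983 Y63.3268 F2165
G1 X34.3510 Y70.2638
G1 X17.6037 Y63.3268
G1 X10.6667 Y46.5795
G1 X17.6037 Y29.8322
G1 X34.3510 Y22.8952
G1 X51.0983 Y29.8322
G1 X58.0353 Y46.5795
M5
G00 X18.4627 Y26.7685
M3 S775
G1 X200.7629 Y160.1701 F866
M5
G00 X212.0720 Y8.2260
M3 S775
G1 X233.7916 Y73.0849 F866
M5
G00 X198.3555 Y40.4812
M3 S561
G1 X203.6432 Y34.1512 F2165
G1 X201.9910 Y26.0704
G1 X194.6430 Y22.3239
G1 X187.1325 Y25.7328
G1 X185.1149 Y33.7301
G1 X190.1096 Y40.2938
G1 X198.3555 Y40.4812
M5
G00 X99.2223 Y139.1019
M3 S561
G1 X108.9289 Y179.5093 F2165
G1 X91.5884 Y230.9895
M5
G00 X0.0000 Y0.0000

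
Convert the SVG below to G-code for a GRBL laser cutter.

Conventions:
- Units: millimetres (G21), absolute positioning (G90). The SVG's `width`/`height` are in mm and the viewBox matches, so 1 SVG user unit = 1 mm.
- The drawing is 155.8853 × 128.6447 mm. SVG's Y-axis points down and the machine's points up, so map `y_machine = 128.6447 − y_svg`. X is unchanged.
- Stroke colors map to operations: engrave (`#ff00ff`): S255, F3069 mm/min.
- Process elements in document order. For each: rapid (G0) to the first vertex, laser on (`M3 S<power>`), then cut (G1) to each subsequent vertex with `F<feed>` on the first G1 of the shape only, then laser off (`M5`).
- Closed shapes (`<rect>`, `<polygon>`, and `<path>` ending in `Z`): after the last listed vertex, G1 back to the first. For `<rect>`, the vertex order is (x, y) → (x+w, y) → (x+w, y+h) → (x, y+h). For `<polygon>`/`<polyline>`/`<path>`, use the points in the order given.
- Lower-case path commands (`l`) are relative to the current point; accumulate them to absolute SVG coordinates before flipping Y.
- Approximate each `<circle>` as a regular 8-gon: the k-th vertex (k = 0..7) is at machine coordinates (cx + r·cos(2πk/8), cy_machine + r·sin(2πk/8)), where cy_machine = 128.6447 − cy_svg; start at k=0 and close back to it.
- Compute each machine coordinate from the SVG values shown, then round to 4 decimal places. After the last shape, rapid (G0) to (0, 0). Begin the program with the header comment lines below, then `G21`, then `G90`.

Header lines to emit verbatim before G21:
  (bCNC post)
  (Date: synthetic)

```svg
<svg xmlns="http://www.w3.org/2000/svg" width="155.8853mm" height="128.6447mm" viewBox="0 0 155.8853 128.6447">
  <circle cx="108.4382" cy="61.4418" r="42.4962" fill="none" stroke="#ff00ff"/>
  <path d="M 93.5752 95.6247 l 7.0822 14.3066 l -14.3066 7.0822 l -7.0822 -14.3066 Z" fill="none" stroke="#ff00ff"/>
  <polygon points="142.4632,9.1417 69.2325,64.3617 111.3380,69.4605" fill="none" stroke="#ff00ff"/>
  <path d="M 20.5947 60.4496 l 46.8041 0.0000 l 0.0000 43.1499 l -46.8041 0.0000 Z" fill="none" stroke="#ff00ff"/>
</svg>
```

Since the viewBox matches the mm dimensions, user units are millimetres directly. The only transform is the Y-flip y_m = 128.6447 − y_svg.

Shape 1 is a circle drawn with `<circle>`. Its stroke #ff00ff means engrave at S255, F3069. After flipping Y the toolpath is (150.9344,67.2029) → (138.4876,97.2523) → (108.4382,109.6991) → (78.3888,97.2523) → (65.9420,67.2029) → (78.3888,37.1535) → (108.4382,24.7067) → (138.4876,37.1535) → (150.9344,67.2029), returning to the start.

Shape 2 is a regular polygon drawn with `<path>`. Its stroke #ff00ff means engrave at S255, F3069. After flipping Y the toolpath is (93.5752,33.0200) → (100.6574,18.7134) → (86.3508,11.6312) → (79.2686,25.9378) → (93.5752,33.0200), returning to the start.

Shape 3 is a closed polygon drawn with `<polygon>`. Its stroke #ff00ff means engrave at S255, F3069. After flipping Y the toolpath is (142.4632,119.5030) → (69.2325,64.2830) → (111.3380,59.1842) → (142.4632,119.5030), returning to the start.

Shape 4 is a rectangle drawn with `<path>`. Its stroke #ff00ff means engrave at S255, F3069. After flipping Y the toolpath is (20.5947,68.1951) → (67.3988,68.1951) → (67.3988,25.0452) → (20.5947,25.0452) → (20.5947,68.1951), returning to the start.

(bCNC post)
(Date: synthetic)
G21
G90
G0 X150.9344 Y67.2029
M3 S255
G1 X138.4876 Y97.2523 F3069
G1 X108.4382 Y109.6991
G1 X78.3888 Y97.2523
G1 X65.9420 Y67.2029
G1 X78.3888 Y37.1535
G1 X108.4382 Y24.7067
G1 X138.4876 Y37.1535
G1 X150.9344 Y67.2029
M5
G0 X93.5752 Y33.0200
M3 S255
G1 X100.6574 Y18.7134 F3069
G1 X86.3508 Y11.6312
G1 X79.2686 Y25.9378
G1 X93.5752 Y33.0200
M5
G0 X142.4632 Y119.5030
M3 S255
G1 X69.2325 Y64.2830 F3069
G1 X111.3380 Y59.1842
G1 X142.4632 Y119.5030
M5
G0 X20.5947 Y68.1951
M3 S255
G1 X67.3988 Y68.1951 F3069
G1 X67.3988 Y25.0452
G1 X20.5947 Y25.0452
G1 X20.5947 Y68.1951
M5
G0 X0.0000 Y0.0000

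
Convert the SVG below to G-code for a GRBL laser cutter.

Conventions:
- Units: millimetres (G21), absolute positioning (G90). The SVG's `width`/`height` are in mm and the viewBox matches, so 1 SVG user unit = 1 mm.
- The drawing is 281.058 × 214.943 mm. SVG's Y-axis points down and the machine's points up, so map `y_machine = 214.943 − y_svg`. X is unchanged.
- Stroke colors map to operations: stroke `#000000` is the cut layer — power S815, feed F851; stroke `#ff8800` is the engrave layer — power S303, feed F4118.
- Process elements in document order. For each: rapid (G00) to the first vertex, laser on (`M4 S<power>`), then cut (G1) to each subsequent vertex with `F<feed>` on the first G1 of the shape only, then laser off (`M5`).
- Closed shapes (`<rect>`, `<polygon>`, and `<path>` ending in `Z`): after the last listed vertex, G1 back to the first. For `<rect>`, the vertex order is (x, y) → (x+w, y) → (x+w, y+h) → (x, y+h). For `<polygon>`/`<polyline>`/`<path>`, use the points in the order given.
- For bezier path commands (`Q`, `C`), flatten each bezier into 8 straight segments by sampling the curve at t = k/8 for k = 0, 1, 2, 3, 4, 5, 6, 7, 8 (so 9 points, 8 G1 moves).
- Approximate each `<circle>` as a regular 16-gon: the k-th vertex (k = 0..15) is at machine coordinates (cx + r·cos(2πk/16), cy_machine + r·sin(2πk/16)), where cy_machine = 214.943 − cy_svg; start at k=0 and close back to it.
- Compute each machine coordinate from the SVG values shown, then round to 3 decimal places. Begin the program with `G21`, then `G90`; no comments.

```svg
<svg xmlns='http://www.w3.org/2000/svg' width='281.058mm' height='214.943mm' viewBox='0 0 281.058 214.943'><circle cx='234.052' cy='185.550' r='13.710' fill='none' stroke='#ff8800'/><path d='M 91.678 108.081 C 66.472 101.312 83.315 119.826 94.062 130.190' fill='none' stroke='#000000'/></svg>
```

1 u = 1 mm; y_m = 214.943 − y.

[1] `<circle>` circle, #ff8800→engrave S303 F4118: (247.762,29.393) → (246.718,34.640) → (243.746,39.087) → (239.299,42.059) → (234.052,43.103) → (228.805,42.059) → (224.358,39.087) → (221.386,34.640) → (220.342,29.393) → (221.386,24.146) → (224.358,19.699) → (228.805,16.727) → (234.052,15.683) → (239.299,16.727) → (243.746,19.699) → (246.718,24.146) → (247.762,29.393) (closed)

[2] `<path>` cubic bezier, #000000→cut S815 F851: (91.678,106.862) → (84.103,108.281) → (79.905,107.721) → (78.522,105.574) → (79.388,102.232) → (81.939,98.088) → (85.611,93.532) → (89.840,88.956) → (94.062,84.753)

G21
G90
G00 X247.762 Y29.393
M4 S303
G1 X246.718 Y34.640 F4118
G1 X243.746 Y39.087
G1 X239.299 Y42.059
G1 X234.052 Y43.103
G1 X228.805 Y42.059
G1 X224.358 Y39.087
G1 X221.386 Y34.640
G1 X220.342 Y29.393
G1 X221.386 Y24.146
G1 X224.358 Y19.699
G1 X228.805 Y16.727
G1 X234.052 Y15.683
G1 X239.299 Y16.727
G1 X243.746 Y19.699
G1 X246.718 Y24.146
G1 X247.762 Y29.393
M5
G00 X91.678 Y106.862
M4 S815
G1 X84.103 Y108.281 F851
G1 X79.905 Y107.721
G1 X78.522 Y105.574
G1 X79.388 Y102.232
G1 X81.939 Y98.088
G1 X85.611 Y93.532
G1 X89.840 Y88.956
G1 X94.062 Y84.753
M5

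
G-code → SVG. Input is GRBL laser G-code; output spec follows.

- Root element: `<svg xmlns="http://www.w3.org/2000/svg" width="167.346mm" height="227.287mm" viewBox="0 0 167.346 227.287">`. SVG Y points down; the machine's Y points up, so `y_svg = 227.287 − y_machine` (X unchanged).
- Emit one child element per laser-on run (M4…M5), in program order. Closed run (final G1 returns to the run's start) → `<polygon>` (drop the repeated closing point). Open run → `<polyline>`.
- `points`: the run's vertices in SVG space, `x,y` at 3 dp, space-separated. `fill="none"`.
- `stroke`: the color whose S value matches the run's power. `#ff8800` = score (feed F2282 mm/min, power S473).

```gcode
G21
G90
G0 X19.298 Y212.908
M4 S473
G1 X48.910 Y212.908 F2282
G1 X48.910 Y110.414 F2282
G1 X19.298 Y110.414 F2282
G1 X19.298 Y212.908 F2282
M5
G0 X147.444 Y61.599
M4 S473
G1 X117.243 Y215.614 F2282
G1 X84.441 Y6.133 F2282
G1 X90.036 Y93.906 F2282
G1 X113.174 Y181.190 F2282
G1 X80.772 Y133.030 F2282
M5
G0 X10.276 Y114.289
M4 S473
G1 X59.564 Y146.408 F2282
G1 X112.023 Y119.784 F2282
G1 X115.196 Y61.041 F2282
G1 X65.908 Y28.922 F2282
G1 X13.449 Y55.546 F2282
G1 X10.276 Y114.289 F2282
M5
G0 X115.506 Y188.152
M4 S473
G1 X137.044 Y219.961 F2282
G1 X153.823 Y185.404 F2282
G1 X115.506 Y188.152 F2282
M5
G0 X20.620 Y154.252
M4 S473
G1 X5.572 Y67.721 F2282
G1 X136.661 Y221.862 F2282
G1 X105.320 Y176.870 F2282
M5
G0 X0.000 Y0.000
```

Machine Y-up, SVG Y-down with viewBox height 227.287, so y_svg = 227.287 − y_machine; X carries over. Every run uses S473, so all elements get stroke `#ff8800` (score).

Run 1: The run returns to its start, so emit a `<polygon>` with points (Y-flipped): 19.298,14.379 48.910,14.379 48.910,116.873 19.298,116.873.

Run 2: The run is open, so emit a `<polyline>` with points (Y-flipped): 147.444,165.688 117.243,11.673 84.441,221.154 90.036,133.381 113.174,46.097 80.772,94.257.

Run 3: The run returns to its start, so emit a `<polygon>` with points (Y-flipped): 10.276,112.998 59.564,80.879 112.023,107.503 115.196,166.246 65.908,198.365 13.449,171.741.

Run 4: The run returns to its start, so emit a `<polygon>` with points (Y-flipped): 115.506,39.135 137.044,7.326 153.823,41.883.

Run 5: The run is open, so emit a `<polyline>` with points (Y-flipped): 20.620,73.035 5.572,159.566 136.661,5.425 105.320,50.417.

<svg xmlns="http://www.w3.org/2000/svg" width="167.346mm" height="227.287mm" viewBox="0 0 167.346 227.287">
  <polygon points="19.298,14.379 48.910,14.379 48.910,116.873 19.298,116.873" fill="none" stroke="#ff8800"/>
  <polyline points="147.444,165.688 117.243,11.673 84.441,221.154 90.036,133.381 113.174,46.097 80.772,94.257" fill="none" stroke="#ff8800"/>
  <polygon points="10.276,112.998 59.564,80.879 112.023,107.503 115.196,166.246 65.908,198.365 13.449,171.741" fill="none" stroke="#ff8800"/>
  <polygon points="115.506,39.135 137.044,7.326 153.823,41.883" fill="none" stroke="#ff8800"/>
  <polyline points="20.620,73.035 5.572,159.566 136.661,5.425 105.320,50.417" fill="none" stroke="#ff8800"/>
</svg>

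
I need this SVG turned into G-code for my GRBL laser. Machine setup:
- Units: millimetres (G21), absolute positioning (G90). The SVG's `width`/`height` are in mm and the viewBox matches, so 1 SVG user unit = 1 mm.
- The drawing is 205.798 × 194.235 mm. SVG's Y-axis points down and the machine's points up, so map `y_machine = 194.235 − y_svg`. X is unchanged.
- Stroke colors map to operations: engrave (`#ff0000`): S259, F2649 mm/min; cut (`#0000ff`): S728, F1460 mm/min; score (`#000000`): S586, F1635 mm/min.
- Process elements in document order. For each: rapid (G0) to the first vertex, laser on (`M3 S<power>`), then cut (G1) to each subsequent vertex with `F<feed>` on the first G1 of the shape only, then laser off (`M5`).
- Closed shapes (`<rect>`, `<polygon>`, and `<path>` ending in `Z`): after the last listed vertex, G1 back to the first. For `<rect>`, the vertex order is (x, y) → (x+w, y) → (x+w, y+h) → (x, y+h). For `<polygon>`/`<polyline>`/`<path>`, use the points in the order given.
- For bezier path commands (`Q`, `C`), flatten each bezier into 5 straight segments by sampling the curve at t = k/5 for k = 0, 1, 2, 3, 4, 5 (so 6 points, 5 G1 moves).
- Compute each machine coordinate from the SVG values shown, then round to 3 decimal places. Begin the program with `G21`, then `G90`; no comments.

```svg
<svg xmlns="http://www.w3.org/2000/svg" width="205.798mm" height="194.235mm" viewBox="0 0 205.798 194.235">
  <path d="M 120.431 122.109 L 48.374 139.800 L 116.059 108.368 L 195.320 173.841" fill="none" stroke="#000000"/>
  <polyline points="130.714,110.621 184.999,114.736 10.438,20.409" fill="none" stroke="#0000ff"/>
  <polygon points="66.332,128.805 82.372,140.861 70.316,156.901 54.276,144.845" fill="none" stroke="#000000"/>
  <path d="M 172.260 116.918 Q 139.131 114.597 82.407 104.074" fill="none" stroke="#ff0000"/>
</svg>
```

1 u = 1 mm; y_m = 194.235 − y.

[1] `<path>` open polyline, #000000→score S586 F1635: (120.431,72.126) → (48.374,54.435) → (116.059,85.867) → (195.320,20.394)

[2] `<polyline>` open polyline, #0000ff→cut S728 F1460: (130.714,83.614) → (184.999,79.499) → (10.438,173.826)

[3] `<polygon>` regular polygon, #000000→score S586 F1635: (66.332,65.430) → (82.372,53.374) → (70.316,37.334) → (54.276,49.390) → (66.332,65.430) (closed)

[4] `<path>` quadratic bezier, #ff0000→engrave S259 F2649: (172.260,77.317) → (158.065,78.573) → (141.982,80.486) → (124.011,83.055) → (104.153,86.280) → (82.407,90.161)

G21
G90
G0 X120.431 Y72.126
M3 S586
G1 X48.374 Y54.435 F1635
G1 X116.059 Y85.867
G1 X195.320 Y20.394
M5
G0 X130.714 Y83.614
M3 S728
G1 X184.999 Y79.499 F1460
G1 X10.438 Y173.826
M5
G0 X66.332 Y65.430
M3 S586
G1 X82.372 Y53.374 F1635
G1 X70.316 Y37.334
G1 X54.276 Y49.390
G1 X66.332 Y65.430
M5
G0 X172.260 Y77.317
M3 S259
G1 X158.065 Y78.573 F2649
G1 X141.982 Y80.486
G1 X124.011 Y83.055
G1 X104.153 Y86.280
G1 X82.407 Y90.161
M5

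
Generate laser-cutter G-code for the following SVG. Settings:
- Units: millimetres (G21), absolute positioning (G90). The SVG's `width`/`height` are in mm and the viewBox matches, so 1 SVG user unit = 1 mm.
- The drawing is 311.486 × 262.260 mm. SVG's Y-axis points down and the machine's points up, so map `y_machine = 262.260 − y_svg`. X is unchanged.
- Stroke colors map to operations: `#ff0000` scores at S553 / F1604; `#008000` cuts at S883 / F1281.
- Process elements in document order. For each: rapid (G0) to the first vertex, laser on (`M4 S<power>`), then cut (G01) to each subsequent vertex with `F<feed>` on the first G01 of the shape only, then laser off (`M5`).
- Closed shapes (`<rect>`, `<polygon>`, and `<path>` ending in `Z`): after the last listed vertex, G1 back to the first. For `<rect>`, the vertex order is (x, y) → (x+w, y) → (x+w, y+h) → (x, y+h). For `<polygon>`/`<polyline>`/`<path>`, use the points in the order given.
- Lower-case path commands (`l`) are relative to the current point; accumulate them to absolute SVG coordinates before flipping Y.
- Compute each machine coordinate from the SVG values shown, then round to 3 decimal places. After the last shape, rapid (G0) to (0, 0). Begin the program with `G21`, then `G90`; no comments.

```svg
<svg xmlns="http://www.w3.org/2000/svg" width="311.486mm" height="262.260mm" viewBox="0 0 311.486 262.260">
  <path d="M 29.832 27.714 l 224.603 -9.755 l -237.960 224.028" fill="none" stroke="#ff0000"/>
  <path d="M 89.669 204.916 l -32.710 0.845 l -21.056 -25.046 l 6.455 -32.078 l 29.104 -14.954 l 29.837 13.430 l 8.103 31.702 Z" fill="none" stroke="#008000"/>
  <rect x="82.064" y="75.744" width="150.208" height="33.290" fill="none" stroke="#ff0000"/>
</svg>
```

Since the viewBox matches the mm dimensions, user units are millimetres directly. The only transform is the Y-flip y_m = 262.260 − y_svg.

Shape 1 is a open polyline drawn with `<path>`. Its stroke #ff0000 means score at S553, F1604. After flipping Y the toolpath is (29.832,234.546) → (254.435,244.301) → (16.475,20.273).

Shape 2 is a regular polygon drawn with `<path>`. Its stroke #008000 means cut at S883, F1281. After flipping Y the toolpath is (89.669,57.344) → (56.959,56.499) → (35.903,81.545) → (42.358,113.623) → (71.462,128.577) → (101.299,115.147) → (109.402,83.445) → (89.669,57.344), returning to the start.

Shape 3 is a rectangle drawn with `<rect>`. Its stroke #ff0000 means score at S553, F1604. After flipping Y the toolpath is (82.064,186.516) → (232.272,186.516) → (232.272,153.226) → (82.064,153.226) → (82.064,186.516), returning to the start.

G21
G90
G0 X29.832 Y234.546
M4 S553
G01 X254.435 Y244.301 F1604
G01 X16.475 Y20.273
M5
G0 X89.669 Y57.344
M4 S883
G01 X56.959 Y56.499 F1281
G01 X35.903 Y81.545
G01 X42.358 Y113.623
G01 X71.462 Y128.577
G01 X101.299 Y115.147
G01 X109.402 Y83.445
G01 X89.669 Y57.344
M5
G0 X82.064 Y186.516
M4 S553
G01 X232.272 Y186.516 F1604
G01 X232.272 Y153.226
G01 X82.064 Y153.226
G01 X82.064 Y186.516
M5
G0 X0.000 Y0.000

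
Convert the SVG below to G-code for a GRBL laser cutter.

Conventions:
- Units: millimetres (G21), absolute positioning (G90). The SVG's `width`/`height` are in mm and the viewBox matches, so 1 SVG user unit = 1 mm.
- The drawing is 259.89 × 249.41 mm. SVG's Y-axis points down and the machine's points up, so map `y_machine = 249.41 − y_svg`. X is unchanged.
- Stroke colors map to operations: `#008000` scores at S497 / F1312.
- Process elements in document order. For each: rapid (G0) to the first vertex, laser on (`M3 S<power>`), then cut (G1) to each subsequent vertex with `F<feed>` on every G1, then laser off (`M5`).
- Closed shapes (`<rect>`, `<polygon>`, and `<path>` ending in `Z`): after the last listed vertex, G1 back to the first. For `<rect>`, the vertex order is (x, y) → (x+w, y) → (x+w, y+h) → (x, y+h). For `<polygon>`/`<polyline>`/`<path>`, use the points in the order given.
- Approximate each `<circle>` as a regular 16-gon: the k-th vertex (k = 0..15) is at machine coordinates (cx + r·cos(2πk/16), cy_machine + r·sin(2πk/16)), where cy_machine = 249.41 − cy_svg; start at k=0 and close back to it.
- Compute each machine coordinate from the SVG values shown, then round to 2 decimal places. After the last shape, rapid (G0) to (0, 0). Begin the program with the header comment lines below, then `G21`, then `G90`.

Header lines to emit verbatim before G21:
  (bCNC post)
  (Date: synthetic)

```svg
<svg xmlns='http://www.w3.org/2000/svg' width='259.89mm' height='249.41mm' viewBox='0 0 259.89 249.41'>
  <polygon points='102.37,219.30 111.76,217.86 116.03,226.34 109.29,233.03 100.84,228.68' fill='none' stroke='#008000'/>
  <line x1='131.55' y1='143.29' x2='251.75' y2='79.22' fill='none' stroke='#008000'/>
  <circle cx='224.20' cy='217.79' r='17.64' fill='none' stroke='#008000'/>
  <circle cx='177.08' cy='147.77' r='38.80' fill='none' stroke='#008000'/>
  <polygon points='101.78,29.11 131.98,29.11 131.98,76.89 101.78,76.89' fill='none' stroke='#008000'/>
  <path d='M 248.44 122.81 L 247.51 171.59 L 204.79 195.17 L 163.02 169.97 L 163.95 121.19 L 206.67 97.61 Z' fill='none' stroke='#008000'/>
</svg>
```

1 u = 1 mm; y_m = 249.41 − y.

[1] `<polygon>` regular polygon, #008000→score S497 F1312: (102.37,30.11) → (111.76,31.55) → (116.03,23.07) → (109.29,16.38) → (100.84,20.73) → (102.37,30.11) (closed)

[2] `<line>` line segment, #008000→score S497 F1312: (131.55,106.12) → (251.75,170.19)

[3] `<circle>` circle, #008000→score S497 F1312: (241.84,31.62) → (240.50,38.37) → (236.67,44.09) → (230.95,47.92) → (224.20,49.26) → (217.45,47.92) → (211.73,44.09) → (207.90,38.37) → (206.56,31.62) → (207.90,24.87) → (211.73,19.15) → (217.45,15.32) → (224.20,13.98) → (230.95,15.32) → (236.67,19.15) → (240.50,24.87) → (241.84,31.62) (closed)

[4] `<circle>` circle, #008000→score S497 F1312: (215.88,101.64) → (212.93,116.49) → (204.52,129.08) → (191.93,137.49) → (177.08,140.44) → (162.23,137.49) → (149.64,129.08) → (141.23,116.49) → (138.28,101.64) → (141.23,86.79) → (149.64,74.20) → (162.23,65.79) → (177.08,62.84) → (191.93,65.79) → (204.52,74.20) → (212.93,86.79) → (215.88,101.64) (closed)

[5] `<polygon>` rectangle, #008000→score S497 F1312: (101.78,220.30) → (131.98,220.30) → (131.98,172.52) → (101.78,172.52) → (101.78,220.30) (closed)

[6] `<path>` regular polygon, #008000→score S497 F1312: (248.44,126.60) → (247.51,77.82) → (204.79,54.24) → (163.02,79.44) → (163.95,128.22) → (206.67,151.80) → (248.44,126.60) (closed)

(bCNC post)
(Date: synthetic)
G21
G90
G0 X102.37 Y30.11
M3 S497
G1 X111.76 Y31.55 F1312
G1 X116.03 Y23.07 F1312
G1 X109.29 Y16.38 F1312
G1 X100.84 Y20.73 F1312
G1 X102.37 Y30.11 F1312
M5
G0 X131.55 Y106.12
M3 S497
G1 X251.75 Y170.19 F1312
M5
G0 X241.84 Y31.62
M3 S497
G1 X240.50 Y38.37 F1312
G1 X236.67 Y44.09 F1312
G1 X230.95 Y47.92 F1312
G1 X224.20 Y49.26 F1312
G1 X217.45 Y47.92 F1312
G1 X211.73 Y44.09 F1312
G1 X207.90 Y38.37 F1312
G1 X206.56 Y31.62 F1312
G1 X207.90 Y24.87 F1312
G1 X211.73 Y19.15 F1312
G1 X217.45 Y15.32 F1312
G1 X224.20 Y13.98 F1312
G1 X230.95 Y15.32 F1312
G1 X236.67 Y19.15 F1312
G1 X240.50 Y24.87 F1312
G1 X241.84 Y31.62 F1312
M5
G0 X215.88 Y101.64
M3 S497
G1 X212.93 Y116.49 F1312
G1 X204.52 Y129.08 F1312
G1 X191.93 Y137.49 F1312
G1 X177.08 Y140.44 F1312
G1 X162.23 Y137.49 F1312
G1 X149.64 Y129.08 F1312
G1 X141.23 Y116.49 F1312
G1 X138.28 Y101.64 F1312
G1 X141.23 Y86.79 F1312
G1 X149.64 Y74.20 F1312
G1 X162.23 Y65.79 F1312
G1 X177.08 Y62.84 F1312
G1 X191.93 Y65.79 F1312
G1 X204.52 Y74.20 F1312
G1 X212.93 Y86.79 F1312
G1 X215.88 Y101.64 F1312
M5
G0 X101.78 Y220.30
M3 S497
G1 X131.98 Y220.30 F1312
G1 X131.98 Y172.52 F1312
G1 X101.78 Y172.52 F1312
G1 X101.78 Y220.30 F1312
M5
G0 X248.44 Y126.60
M3 S497
G1 X247.51 Y77.82 F1312
G1 X204.79 Y54.24 F1312
G1 X163.02 Y79.44 F1312
G1 X163.95 Y128.22 F1312
G1 X206.67 Y151.80 F1312
G1 X248.44 Y126.60 F1312
M5
G0 X0.00 Y0.00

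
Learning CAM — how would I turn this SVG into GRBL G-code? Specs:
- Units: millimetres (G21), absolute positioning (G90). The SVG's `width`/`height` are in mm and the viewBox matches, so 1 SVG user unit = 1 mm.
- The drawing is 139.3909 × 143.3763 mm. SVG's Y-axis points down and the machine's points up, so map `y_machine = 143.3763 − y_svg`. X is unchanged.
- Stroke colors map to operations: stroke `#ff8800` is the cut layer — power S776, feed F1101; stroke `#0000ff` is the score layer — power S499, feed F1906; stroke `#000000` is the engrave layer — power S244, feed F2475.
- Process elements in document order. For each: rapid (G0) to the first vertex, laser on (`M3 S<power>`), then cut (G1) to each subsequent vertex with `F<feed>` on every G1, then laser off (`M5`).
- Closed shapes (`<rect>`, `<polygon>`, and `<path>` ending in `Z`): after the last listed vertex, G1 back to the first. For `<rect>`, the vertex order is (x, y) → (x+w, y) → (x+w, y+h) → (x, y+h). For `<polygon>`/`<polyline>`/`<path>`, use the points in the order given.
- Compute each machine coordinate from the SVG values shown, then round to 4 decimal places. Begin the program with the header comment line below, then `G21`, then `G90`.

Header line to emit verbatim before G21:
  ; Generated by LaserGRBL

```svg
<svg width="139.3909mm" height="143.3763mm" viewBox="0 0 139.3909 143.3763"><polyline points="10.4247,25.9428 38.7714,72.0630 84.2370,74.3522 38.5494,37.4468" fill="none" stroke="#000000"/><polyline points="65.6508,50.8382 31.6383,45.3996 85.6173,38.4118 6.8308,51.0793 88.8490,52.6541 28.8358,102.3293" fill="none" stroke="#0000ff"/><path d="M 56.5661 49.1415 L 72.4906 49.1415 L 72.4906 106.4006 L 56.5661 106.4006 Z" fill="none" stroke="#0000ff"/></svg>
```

1 u = 1 mm; y_m = 143.3763 − y.

[1] `<polyline>` open polyline, #000000→engrave S244 F2475: (10.4247,117.4335) → (38.7714,71.3133) → (84.2370,69.0241) → (38.5494,105.9295)

[2] `<polyline>` open polyline, #0000ff→score S499 F1906: (65.6508,92.5381) → (31.6383,97.9767) → (85.6173,104.9645) → (6.8308,92.2970) → (88.8490,90.7222) → (28.8358,41.0470)

[3] `<path>` rectangle, #0000ff→score S499 F1906: (56.5661,94.2348) → (72.4906,94.2348) → (72.4906,36.9757) → (56.5661,36.9757) → (56.5661,94.2348) (closed)

; Generated by LaserGRBL
G21
G90
G0 X10.4247 Y117.4335
M3 S244
G1 X38.7714 Y71.3133 F2475
G1 X84.2370 Y69.0241 F2475
G1 X38.5494 Y105.9295 F2475
M5
G0 X65.6508 Y92.5381
M3 S499
G1 X31.6383 Y97.9767 F1906
G1 X85.6173 Y104.9645 F1906
G1 X6.8308 Y92.2970 F1906
G1 X88.8490 Y90.7222 F1906
G1 X28.8358 Y41.0470 F1906
M5
G0 X56.5661 Y94.2348
M3 S499
G1 X72.4906 Y94.2348 F1906
G1 X72.4906 Y36.9757 F1906
G1 X56.5661 Y36.9757 F1906
G1 X56.5661 Y94.2348 F1906
M5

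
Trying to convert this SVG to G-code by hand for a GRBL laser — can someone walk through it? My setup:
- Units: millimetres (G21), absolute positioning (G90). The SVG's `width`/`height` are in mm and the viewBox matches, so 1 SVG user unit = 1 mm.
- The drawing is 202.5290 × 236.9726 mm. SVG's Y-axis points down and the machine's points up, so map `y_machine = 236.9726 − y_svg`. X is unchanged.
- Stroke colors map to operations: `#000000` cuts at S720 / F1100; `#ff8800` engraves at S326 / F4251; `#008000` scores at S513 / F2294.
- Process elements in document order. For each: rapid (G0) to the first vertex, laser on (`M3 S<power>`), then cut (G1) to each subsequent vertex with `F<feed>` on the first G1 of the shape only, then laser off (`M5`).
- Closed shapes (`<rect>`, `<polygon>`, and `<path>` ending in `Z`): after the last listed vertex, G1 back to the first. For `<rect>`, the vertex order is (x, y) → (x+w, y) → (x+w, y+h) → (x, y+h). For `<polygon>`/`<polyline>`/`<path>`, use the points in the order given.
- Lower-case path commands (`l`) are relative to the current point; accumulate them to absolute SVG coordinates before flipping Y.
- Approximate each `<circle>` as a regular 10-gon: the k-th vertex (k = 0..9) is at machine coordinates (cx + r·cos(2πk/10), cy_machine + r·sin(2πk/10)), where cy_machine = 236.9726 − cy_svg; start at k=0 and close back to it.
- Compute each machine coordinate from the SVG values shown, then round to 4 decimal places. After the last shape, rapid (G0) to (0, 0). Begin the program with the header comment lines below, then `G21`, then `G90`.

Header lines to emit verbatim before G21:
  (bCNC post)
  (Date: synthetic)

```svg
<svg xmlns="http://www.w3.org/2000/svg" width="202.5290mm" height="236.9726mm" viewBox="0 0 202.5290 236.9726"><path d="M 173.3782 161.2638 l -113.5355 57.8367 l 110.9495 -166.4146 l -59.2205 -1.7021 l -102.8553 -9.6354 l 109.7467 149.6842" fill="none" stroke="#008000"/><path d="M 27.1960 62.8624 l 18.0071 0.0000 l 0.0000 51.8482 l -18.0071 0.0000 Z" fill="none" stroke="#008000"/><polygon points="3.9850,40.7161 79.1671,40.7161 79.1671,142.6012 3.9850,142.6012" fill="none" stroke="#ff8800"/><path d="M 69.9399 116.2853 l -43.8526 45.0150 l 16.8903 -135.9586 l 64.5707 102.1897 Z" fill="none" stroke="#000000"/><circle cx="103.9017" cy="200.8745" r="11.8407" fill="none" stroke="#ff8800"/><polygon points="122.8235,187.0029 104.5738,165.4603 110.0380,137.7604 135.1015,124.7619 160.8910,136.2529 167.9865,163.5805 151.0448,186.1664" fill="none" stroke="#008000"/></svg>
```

(bCNC post)
(Date: synthetic)
G21
G90
G0 X173.3782 Y75.7088
M3 S513
G1 X59.8427 Y17.8721 F2294
G1 X170.7922 Y184.2867
G1 X111.5717 Y185.9888
G1 X8.7164 Y195.6242
G1 X118.4631 Y45.9400
M5
G0 X27.1960 Y174.1102
M3 S513
G1 X45.2031 Y174.1102 F2294
G1 X45.2031 Y122.2620
G1 X27.1960 Y122.2620
G1 X27.1960 Y174.1102
M5
G0 X3.9850 Y196.2565
M3 S326
G1 X79.1671 Y196.2565 F4251
G1 X79.1671 Y94.3714
G1 X3.9850 Y94.3714
G1 X3.9850 Y196.2565
M5
G0 X69.9399 Y120.6873
M3 S720
G1 X26.0873 Y75.6723 F1100
G1 X42.9776 Y211.6309
G1 X107.5483 Y109.4412
G1 X69.9399 Y120.6873
M5
G0 X115.7424 Y36.0981
M3 S326
G1 X113.4810 Y43.0579 F4251
G1 X107.5607 Y47.3593
G1 X100.2427 Y47.3593
G1 X94.3224 Y43.0579
G1 X92.0610 Y36.0981
G1 X94.3224 Y29.1383
G1 X100.2427 Y24.8369
G1 X107.5607 Y24.8369
G1 X113.4810 Y29.1383
G1 X115.7424 Y36.0981
M5
G0 X122.8235 Y49.9697
M3 S513
G1 X104.5738 Y71.5123 F2294
G1 X110.0380 Y99.2122
G1 X135.1015 Y112.2107
G1 X160.8910 Y100.7197
G1 X167.9865 Y73.3921
G1 X151.0448 Y50.8062
G1 X122.8235 Y49.9697
M5
G0 X0.0000 Y0.0000

Since the viewBox matches the mm dimensions, user units are millimetres directly. The only transform is the Y-flip y_m = 236.9726 − y_svg.

Shape 1 is a open polyline drawn with `<path>`. Its stroke #008000 means score at S513, F2294. After flipping Y the toolpath is (173.3782,75.7088) → (59.8427,17.8721) → (170.7922,184.2867) → (111.5717,185.9888) → (8.7164,195.6242) → (118.4631,45.9400).

Shape 2 is a rectangle drawn with `<path>`. Its stroke #008000 means score at S513, F2294. After flipping Y the toolpath is (27.1960,174.1102) → (45.2031,174.1102) → (45.2031,122.2620) → (27.1960,122.2620) → (27.1960,174.1102), returning to the start.

Shape 3 is a rectangle drawn with `<polygon>`. Its stroke #ff8800 means engrave at S326, F4251. After flipping Y the toolpath is (3.9850,196.2565) → (79.1671,196.2565) → (79.1671,94.3714) → (3.9850,94.3714) → (3.9850,196.2565), returning to the start.

Shape 4 is a closed polygon drawn with `<path>`. Its stroke #000000 means cut at S720, F1100. After flipping Y the toolpath is (69.9399,120.6873) → (26.0873,75.6723) → (42.9776,211.6309) → (107.5483,109.4412) → (69.9399,120.6873), returning to the start.

Shape 5 is a circle drawn with `<circle>`. Its stroke #ff8800 means engrave at S326, F4251. After flipping Y the toolpath is (115.7424,36.0981) → (113.4810,43.0579) → (107.5607,47.3593) → (100.2427,47.3593) → (94.3224,43.0579) → (92.0610,36.0981) → (94.3224,29.1383) → (100.2427,24.8369) → (107.5607,24.8369) → (113.4810,29.1383) → (115.7424,36.0981), returning to the start.

Shape 6 is a regular polygon drawn with `<polygon>`. Its stroke #008000 means score at S513, F2294. After flipping Y the toolpath is (122.8235,49.9697) → (104.5738,71.5123) → (110.0380,99.2122) → (135.1015,112.2107) → (160.8910,100.7197) → (167.9865,73.3921) → (151.0448,50.8062) → (122.8235,49.9697), returning to the start.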